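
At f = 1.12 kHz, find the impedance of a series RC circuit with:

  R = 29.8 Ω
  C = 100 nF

Step 1 — Angular frequency: ω = 2π·f = 2π·1120 = 7037 rad/s.
Step 2 — Component impedances:
  R: Z = R = 29.8 Ω
  C: Z = 1/(jωC) = -j/(ω·C) = 0 - j1421 Ω
Step 3 — Series combination: Z_total = R + C = 29.8 - j1421 Ω = 1421∠-88.8° Ω.

Z = 29.8 - j1421 Ω = 1421∠-88.8° Ω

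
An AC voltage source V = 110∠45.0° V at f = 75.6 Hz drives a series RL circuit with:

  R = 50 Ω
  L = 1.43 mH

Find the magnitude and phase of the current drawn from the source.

Step 1 — Angular frequency: ω = 2π·f = 2π·75.6 = 475 rad/s.
Step 2 — Component impedances:
  R: Z = R = 50 Ω
  L: Z = jωL = j·475·0.00143 = 0 + j0.6793 Ω
Step 3 — Series combination: Z_total = R + L = 50 + j0.6793 Ω = 50∠0.8° Ω.
Step 4 — Source phasor: V = 110∠45.0° V = 77.78 + j77.78 V.
Step 5 — Ohm's law: I = V / Z_total = (77.78 + j77.78) / (50 + j0.6793) = 1.576 + j1.534 A.
Step 6 — Convert to polar: |I| = 2.2 A, ∠I = 44.2°.

I = 2.2∠44.2° A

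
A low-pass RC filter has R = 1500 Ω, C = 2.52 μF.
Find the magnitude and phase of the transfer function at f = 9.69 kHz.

Step 1 — Angular frequency: ω = 2π·9690 = 6.088e+04 rad/s.
Step 2 — Transfer function: H(jω) = 1/(1 + jωRC).
Step 3 — Denominator: 1 + jωRC = 1 + j·6.088e+04·1500·2.52e-06 = 1 + j230.1.
Step 4 — H = 1.888e-05 - j0.004345.
Step 5 — Magnitude: |H| = 0.004345 (-47.2 dB); phase: φ = -89.8°.

|H| = 0.004345 (-47.2 dB), φ = -89.8°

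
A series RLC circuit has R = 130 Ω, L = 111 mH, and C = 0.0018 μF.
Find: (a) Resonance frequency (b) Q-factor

Step 1 — Resonance condition Im(Z)=0 gives ω₀ = 1/√(LC).
Step 2 — ω₀ = 1/√(0.111·1.8e-09) = 7.075e+04 rad/s.
Step 3 — f₀ = ω₀/(2π) = 1.126e+04 Hz.
Step 4 — Series Q: Q = ω₀L/R = 7.075e+04·0.111/130 = 60.41.

(a) f₀ = 1.126e+04 Hz  (b) Q = 60.41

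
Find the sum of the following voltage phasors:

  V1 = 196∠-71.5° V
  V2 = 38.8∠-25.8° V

Step 1 — Convert each phasor to rectangular form:
  V1 = 196·(cos(-71.5°) + j·sin(-71.5°)) = 62.19 - j185.9 V
  V2 = 38.8·(cos(-25.8°) + j·sin(-25.8°)) = 34.93 - j16.89 V
Step 2 — Sum components: V_total = 97.12 - j202.8 V.
Step 3 — Convert to polar: |V_total| = 224.8 V, ∠V_total = -64.4°.

V_total = 224.8∠-64.4° V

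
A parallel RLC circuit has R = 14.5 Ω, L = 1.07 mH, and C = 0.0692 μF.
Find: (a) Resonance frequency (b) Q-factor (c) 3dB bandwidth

Step 1 — Resonance: ω₀ = 1/√(LC) = 1/√(0.00107·6.92e-08) = 1.162e+05 rad/s.
Step 2 — f₀ = ω₀/(2π) = 1.85e+04 Hz.
Step 3 — Parallel Q: Q = R/(ω₀L) = 14.5/(1.162e+05·0.00107) = 0.1166.
Step 4 — Bandwidth: Δω = ω₀/Q = 9.966e+05 rad/s; BW = Δω/(2π) = 1.586e+05 Hz.

(a) f₀ = 1.85e+04 Hz  (b) Q = 0.1166  (c) BW = 1.586e+05 Hz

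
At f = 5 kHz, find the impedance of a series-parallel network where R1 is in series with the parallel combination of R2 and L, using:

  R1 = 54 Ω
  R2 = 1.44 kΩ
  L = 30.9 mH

Step 1 — Angular frequency: ω = 2π·f = 2π·5000 = 3.142e+04 rad/s.
Step 2 — Component impedances:
  R1: Z = R = 54 Ω
  R2: Z = R = 1440 Ω
  L: Z = jωL = j·3.142e+04·0.0309 = 0 + j970.8 Ω
Step 3 — Parallel branch: R2 || L = 1/(1/R2 + 1/L) = 449.9 + j667.4 Ω.
Step 4 — Series with R1: Z_total = R1 + (R2 || L) = 503.9 + j667.4 Ω = 836.3∠52.9° Ω.

Z = 503.9 + j667.4 Ω = 836.3∠52.9° Ω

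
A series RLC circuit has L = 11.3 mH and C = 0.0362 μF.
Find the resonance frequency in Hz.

Step 1 — Resonance condition Im(Z)=0 gives ω₀ = 1/√(LC).
Step 2 — ω₀ = 1/√(0.0113·3.62e-08) = 4.944e+04 rad/s.
Step 3 — f₀ = ω₀/(2π) = 7869 Hz.

f₀ = 7869 Hz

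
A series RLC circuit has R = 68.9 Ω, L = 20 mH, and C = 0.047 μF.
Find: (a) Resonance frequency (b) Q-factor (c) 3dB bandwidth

Step 1 — Resonance: ω₀ = 1/√(LC) = 1/√(0.02·4.7e-08) = 3.262e+04 rad/s.
Step 2 — f₀ = ω₀/(2π) = 5191 Hz.
Step 3 — Series Q: Q = ω₀L/R = 3.262e+04·0.02/68.9 = 9.468.
Step 4 — Bandwidth: Δω = ω₀/Q = 3445 rad/s; BW = Δω/(2π) = 548.3 Hz.

(a) f₀ = 5191 Hz  (b) Q = 9.468  (c) BW = 548.3 Hz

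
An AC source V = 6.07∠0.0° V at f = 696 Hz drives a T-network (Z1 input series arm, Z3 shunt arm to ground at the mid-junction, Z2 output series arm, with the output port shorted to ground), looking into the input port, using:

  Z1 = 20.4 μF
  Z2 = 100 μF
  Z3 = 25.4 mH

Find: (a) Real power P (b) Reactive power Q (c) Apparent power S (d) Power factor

Step 1 — Angular frequency: ω = 2π·f = 2π·696 = 4373 rad/s.
Step 2 — Component impedances:
  Z1: Z = 1/(jωC) = -j/(ω·C) = 0 - j11.21 Ω
  Z2: Z = 1/(jωC) = -j/(ω·C) = 0 - j2.287 Ω
  Z3: Z = jωL = j·4373·0.0254 = 0 + j111.1 Ω
Step 3 — With the output port shorted to ground, the output series arm Z2 runs from the junction to ground; the shunt arm Z3 also runs from the junction to ground. They appear in parallel: Z3 || Z2 = 0 - j2.335 Ω.
Step 4 — Series with input arm Z1: Z_in = Z1 + (Z3 || Z2) = 0 - j13.54 Ω = 13.54∠-90.0° Ω.
Step 5 — Source phasor: V = 6.07∠0.0° V = 6.07 V.
Step 6 — Current: I = V / Z = 0 + j0.4482 A = 0.4482∠90.0° A.
Step 7 — Complex power: S = V·I* = 0 - j2.72 VA.
Step 8 — Real power: P = Re(S) = 0 W.
Step 9 — Reactive power: Q = Im(S) = -2.72 VAR.
Step 10 — Apparent power: |S| = 2.72 VA.
Step 11 — Power factor: PF = P/|S| = 0 (leading).

(a) P = 0 W  (b) Q = -2.72 VAR  (c) S = 2.72 VA  (d) PF = 0 (leading)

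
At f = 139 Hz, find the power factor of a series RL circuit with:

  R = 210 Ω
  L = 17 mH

Step 1 — Angular frequency: ω = 2π·f = 2π·139 = 873.4 rad/s.
Step 2 — Component impedances:
  R: Z = R = 210 Ω
  L: Z = jωL = j·873.4·0.017 = 0 + j14.85 Ω
Step 3 — Series combination: Z_total = R + L = 210 + j14.85 Ω = 210.5∠4.0° Ω.
Step 4 — Power factor: PF = cos(φ) = Re(Z)/|Z| = 210/210.52 = 0.9975.
Step 5 — Type: Im(Z) = 14.85 ⇒ lagging (phase φ = 4.0°).

PF = 0.9975 (lagging, φ = 4.0°)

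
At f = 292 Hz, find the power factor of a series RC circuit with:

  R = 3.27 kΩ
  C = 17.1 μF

Step 1 — Angular frequency: ω = 2π·f = 2π·292 = 1835 rad/s.
Step 2 — Component impedances:
  R: Z = R = 3270 Ω
  C: Z = 1/(jωC) = -j/(ω·C) = 0 - j31.87 Ω
Step 3 — Series combination: Z_total = R + C = 3270 - j31.87 Ω = 3270∠-0.6° Ω.
Step 4 — Power factor: PF = cos(φ) = Re(Z)/|Z| = 3270/3270 = 1.
Step 5 — Type: Im(Z) = -31.87 ⇒ leading (phase φ = -0.6°).

PF = 1 (leading, φ = -0.6°)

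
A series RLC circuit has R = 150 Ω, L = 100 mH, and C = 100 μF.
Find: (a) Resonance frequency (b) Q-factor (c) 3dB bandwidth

Step 1 — Resonance condition Im(Z)=0 gives ω₀ = 1/√(LC).
Step 2 — ω₀ = 1/√(0.1·0.0001) = 316.2 rad/s.
Step 3 — f₀ = ω₀/(2π) = 50.33 Hz.
Step 4 — Series Q: Q = ω₀L/R = 316.2·0.1/150 = 0.2108.
Step 5 — 3dB bandwidth: Δω = ω₀/Q = 1500 rad/s; BW = Δω/(2π) = 238.7 Hz.

(a) f₀ = 50.33 Hz  (b) Q = 0.2108  (c) BW = 238.7 Hz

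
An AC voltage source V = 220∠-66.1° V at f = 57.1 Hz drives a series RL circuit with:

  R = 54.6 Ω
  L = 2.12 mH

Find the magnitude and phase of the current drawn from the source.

Step 1 — Angular frequency: ω = 2π·f = 2π·57.1 = 358.8 rad/s.
Step 2 — Component impedances:
  R: Z = R = 54.6 Ω
  L: Z = jωL = j·358.8·0.00212 = 0 + j0.7606 Ω
Step 3 — Series combination: Z_total = R + L = 54.6 + j0.7606 Ω = 54.61∠0.8° Ω.
Step 4 — Source phasor: V = 220∠-66.1° V = 89.13 - j201.1 V.
Step 5 — Ohm's law: I = V / Z_total = (89.13 - j201.1) / (54.6 + j0.7606) = 1.581 - j3.706 A.
Step 6 — Convert to polar: |I| = 4.029 A, ∠I = -66.9°.

I = 4.029∠-66.9° A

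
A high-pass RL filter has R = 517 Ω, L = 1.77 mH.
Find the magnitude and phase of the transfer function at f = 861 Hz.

Step 1 — Angular frequency: ω = 2π·861 = 5410 rad/s.
Step 2 — Transfer function: H(jω) = jωL/(R + jωL).
Step 3 — Numerator jωL = j·9.575; denominator R + jωL = 517 + j9.575.
Step 4 — H = 0.0003429 + j0.01851.
Step 5 — Magnitude: |H| = 0.01852 (-34.6 dB); phase: φ = 88.9°.

|H| = 0.01852 (-34.6 dB), φ = 88.9°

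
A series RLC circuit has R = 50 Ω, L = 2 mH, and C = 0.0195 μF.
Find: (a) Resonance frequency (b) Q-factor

Step 1 — Resonance condition Im(Z)=0 gives ω₀ = 1/√(LC).
Step 2 — ω₀ = 1/√(0.002·1.95e-08) = 1.601e+05 rad/s.
Step 3 — f₀ = ω₀/(2π) = 2.549e+04 Hz.
Step 4 — Series Q: Q = ω₀L/R = 1.601e+05·0.002/50 = 6.405.

(a) f₀ = 2.549e+04 Hz  (b) Q = 6.405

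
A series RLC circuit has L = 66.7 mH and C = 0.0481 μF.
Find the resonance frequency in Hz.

Step 1 — Resonance condition Im(Z)=0 gives ω₀ = 1/√(LC).
Step 2 — ω₀ = 1/√(0.0667·4.81e-08) = 1.765e+04 rad/s.
Step 3 — f₀ = ω₀/(2π) = 2810 Hz.

f₀ = 2810 Hz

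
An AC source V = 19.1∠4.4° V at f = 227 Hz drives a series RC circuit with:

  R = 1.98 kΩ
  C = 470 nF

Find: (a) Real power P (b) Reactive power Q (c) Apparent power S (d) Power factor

Step 1 — Angular frequency: ω = 2π·f = 2π·227 = 1426 rad/s.
Step 2 — Component impedances:
  R: Z = R = 1980 Ω
  C: Z = 1/(jωC) = -j/(ω·C) = 0 - j1492 Ω
Step 3 — Series combination: Z_total = R + C = 1980 - j1492 Ω = 2479∠-37.0° Ω.
Step 4 — Source phasor: V = 19.1∠4.4° V = 19.04 + j1.465 V.
Step 5 — Current: I = V / Z = 0.00578 + j0.005095 A = 0.007705∠41.4° A.
Step 6 — Complex power: S = V·I* = 0.1175 - j0.08855 VA.
Step 7 — Real power: P = Re(S) = 0.1175 W.
Step 8 — Reactive power: Q = Im(S) = -0.08855 VAR.
Step 9 — Apparent power: |S| = 0.1472 VA.
Step 10 — Power factor: PF = P/|S| = 0.7987 (leading).

(a) P = 0.1175 W  (b) Q = -0.08855 VAR  (c) S = 0.1472 VA  (d) PF = 0.7987 (leading)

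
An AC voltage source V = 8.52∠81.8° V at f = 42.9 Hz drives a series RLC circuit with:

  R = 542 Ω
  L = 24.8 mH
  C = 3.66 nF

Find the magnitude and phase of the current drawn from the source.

Step 1 — Angular frequency: ω = 2π·f = 2π·42.9 = 269.5 rad/s.
Step 2 — Component impedances:
  R: Z = R = 542 Ω
  L: Z = jωL = j·269.5·0.0248 = 0 + j6.685 Ω
  C: Z = 1/(jωC) = -j/(ω·C) = 0 - j1.014e+06 Ω
Step 3 — Series combination: Z_total = R + L + C = 542 - j1.014e+06 Ω = 1.014e+06∠-90.0° Ω.
Step 4 — Source phasor: V = 8.52∠81.8° V = 1.215 + j8.433 V.
Step 5 — Ohm's law: I = V / Z_total = (1.215 + j8.433) / (542 - j1.014e+06) = -8.319e-06 + j1.203e-06 A.
Step 6 — Convert to polar: |I| = 8.405e-06 A, ∠I = 171.8°.

I = 8.405e-06∠171.8° A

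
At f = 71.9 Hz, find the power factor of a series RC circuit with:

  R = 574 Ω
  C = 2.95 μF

Step 1 — Angular frequency: ω = 2π·f = 2π·71.9 = 451.8 rad/s.
Step 2 — Component impedances:
  R: Z = R = 574 Ω
  C: Z = 1/(jωC) = -j/(ω·C) = 0 - j750.4 Ω
Step 3 — Series combination: Z_total = R + C = 574 - j750.4 Ω = 944.7∠-52.6° Ω.
Step 4 — Power factor: PF = cos(φ) = Re(Z)/|Z| = 574/944.7 = 0.6076.
Step 5 — Type: Im(Z) = -750.4 ⇒ leading (phase φ = -52.6°).

PF = 0.6076 (leading, φ = -52.6°)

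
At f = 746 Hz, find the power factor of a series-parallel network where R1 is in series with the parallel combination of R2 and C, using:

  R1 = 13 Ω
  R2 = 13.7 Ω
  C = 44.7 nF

Step 1 — Angular frequency: ω = 2π·f = 2π·746 = 4687 rad/s.
Step 2 — Component impedances:
  R1: Z = R = 13 Ω
  R2: Z = R = 13.7 Ω
  C: Z = 1/(jωC) = -j/(ω·C) = 0 - j4773 Ω
Step 3 — Parallel branch: R2 || C = 1/(1/R2 + 1/C) = 13.7 - j0.03932 Ω.
Step 4 — Series with R1: Z_total = R1 + (R2 || C) = 26.7 - j0.03932 Ω = 26.7∠-0.1° Ω.
Step 5 — Power factor: PF = cos(φ) = Re(Z)/|Z| = 26.7/26.7 = 1.
Step 6 — Type: Im(Z) = -0.03932 ⇒ leading (phase φ = -0.1°).

PF = 1 (leading, φ = -0.1°)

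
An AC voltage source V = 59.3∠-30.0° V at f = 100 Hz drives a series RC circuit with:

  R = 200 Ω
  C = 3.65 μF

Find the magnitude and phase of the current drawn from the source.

Step 1 — Angular frequency: ω = 2π·f = 2π·100 = 628.3 rad/s.
Step 2 — Component impedances:
  R: Z = R = 200 Ω
  C: Z = 1/(jωC) = -j/(ω·C) = 0 - j436 Ω
Step 3 — Series combination: Z_total = R + C = 200 - j436 Ω = 479.7∠-65.4° Ω.
Step 4 — Source phasor: V = 59.3∠-30.0° V = 51.36 - j29.65 V.
Step 5 — Ohm's law: I = V / Z_total = (51.36 - j29.65) / (200 - j436) = 0.1008 + j0.07154 A.
Step 6 — Convert to polar: |I| = 0.1236 A, ∠I = 35.4°.

I = 0.1236∠35.4° A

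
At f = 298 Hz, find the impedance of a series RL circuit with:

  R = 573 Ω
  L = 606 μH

Step 1 — Angular frequency: ω = 2π·f = 2π·298 = 1872 rad/s.
Step 2 — Component impedances:
  R: Z = R = 573 Ω
  L: Z = jωL = j·1872·0.000606 = 0 + j1.135 Ω
Step 3 — Series combination: Z_total = R + L = 573 + j1.135 Ω = 573∠0.1° Ω.

Z = 573 + j1.135 Ω = 573∠0.1° Ω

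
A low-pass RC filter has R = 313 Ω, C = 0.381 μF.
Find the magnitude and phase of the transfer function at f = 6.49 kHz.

Step 1 — Angular frequency: ω = 2π·6490 = 4.078e+04 rad/s.
Step 2 — Transfer function: H(jω) = 1/(1 + jωRC).
Step 3 — Denominator: 1 + jωRC = 1 + j·4.078e+04·313·3.81e-07 = 1 + j4.863.
Step 4 — H = 0.04057 - j0.1973.
Step 5 — Magnitude: |H| = 0.2014 (-13.9 dB); phase: φ = -78.4°.

|H| = 0.2014 (-13.9 dB), φ = -78.4°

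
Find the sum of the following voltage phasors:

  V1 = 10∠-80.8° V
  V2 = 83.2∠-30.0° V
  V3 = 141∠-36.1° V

Step 1 — Convert each phasor to rectangular form:
  V1 = 10·(cos(-80.8°) + j·sin(-80.8°)) = 1.599 - j9.871 V
  V2 = 83.2·(cos(-30.0°) + j·sin(-30.0°)) = 72.05 - j41.6 V
  V3 = 141·(cos(-36.1°) + j·sin(-36.1°)) = 113.9 - j83.08 V
Step 2 — Sum components: V_total = 187.6 - j134.5 V.
Step 3 — Convert to polar: |V_total| = 230.8 V, ∠V_total = -35.7°.

V_total = 230.8∠-35.7° V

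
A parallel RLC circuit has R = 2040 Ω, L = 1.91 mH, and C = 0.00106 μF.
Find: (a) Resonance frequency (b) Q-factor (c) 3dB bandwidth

Step 1 — Resonance: ω₀ = 1/√(LC) = 1/√(0.00191·1.06e-09) = 7.028e+05 rad/s.
Step 2 — f₀ = ω₀/(2π) = 1.119e+05 Hz.
Step 3 — Parallel Q: Q = R/(ω₀L) = 2040/(7.028e+05·0.00191) = 1.52.
Step 4 — Bandwidth: Δω = ω₀/Q = 4.624e+05 rad/s; BW = Δω/(2π) = 7.36e+04 Hz.

(a) f₀ = 1.119e+05 Hz  (b) Q = 1.52  (c) BW = 7.36e+04 Hz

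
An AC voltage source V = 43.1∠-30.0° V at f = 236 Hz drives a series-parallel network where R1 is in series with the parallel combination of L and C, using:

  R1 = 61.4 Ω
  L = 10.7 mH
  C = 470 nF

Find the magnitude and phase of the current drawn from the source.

Step 1 — Angular frequency: ω = 2π·f = 2π·236 = 1483 rad/s.
Step 2 — Component impedances:
  R1: Z = R = 61.4 Ω
  L: Z = jωL = j·1483·0.0107 = 0 + j15.87 Ω
  C: Z = 1/(jωC) = -j/(ω·C) = 0 - j1435 Ω
Step 3 — Parallel branch: L || C = 1/(1/L + 1/C) = 0 + j16.04 Ω.
Step 4 — Series with R1: Z_total = R1 + (L || C) = 61.4 + j16.04 Ω = 63.46∠14.6° Ω.
Step 5 — Source phasor: V = 43.1∠-30.0° V = 37.33 - j21.55 V.
Step 6 — Ohm's law: I = V / Z_total = (37.33 - j21.55) / (61.4 + j16.04) = 0.4832 - j0.4772 A.
Step 7 — Convert to polar: |I| = 0.6792 A, ∠I = -44.6°.

I = 0.6792∠-44.6° A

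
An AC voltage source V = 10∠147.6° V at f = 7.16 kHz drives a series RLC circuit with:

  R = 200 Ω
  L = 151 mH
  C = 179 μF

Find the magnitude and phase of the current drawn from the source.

Step 1 — Angular frequency: ω = 2π·f = 2π·7160 = 4.499e+04 rad/s.
Step 2 — Component impedances:
  R: Z = R = 200 Ω
  L: Z = jωL = j·4.499e+04·0.151 = 0 + j6793 Ω
  C: Z = 1/(jωC) = -j/(ω·C) = 0 - j0.1242 Ω
Step 3 — Series combination: Z_total = R + L + C = 200 + j6793 Ω = 6796∠88.3° Ω.
Step 4 — Source phasor: V = 10∠147.6° V = -8.443 + j5.358 V.
Step 5 — Ohm's law: I = V / Z_total = (-8.443 + j5.358) / (200 + j6793) = 0.0007515 + j0.001265 A.
Step 6 — Convert to polar: |I| = 0.001471 A, ∠I = 59.3°.

I = 0.001471∠59.3° A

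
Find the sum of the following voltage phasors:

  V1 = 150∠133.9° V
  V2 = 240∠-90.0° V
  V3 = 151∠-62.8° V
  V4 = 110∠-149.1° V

Step 1 — Convert each phasor to rectangular form:
  V1 = 150·(cos(133.9°) + j·sin(133.9°)) = -104 + j108.1 V
  V2 = 240·(cos(-90.0°) + j·sin(-90.0°)) = 0 - j240 V
  V3 = 151·(cos(-62.8°) + j·sin(-62.8°)) = 69.02 - j134.3 V
  V4 = 110·(cos(-149.1°) + j·sin(-149.1°)) = -94.39 - j56.49 V
Step 2 — Sum components: V_total = -129.4 - j322.7 V.
Step 3 — Convert to polar: |V_total| = 347.7 V, ∠V_total = -111.8°.

V_total = 347.7∠-111.8° V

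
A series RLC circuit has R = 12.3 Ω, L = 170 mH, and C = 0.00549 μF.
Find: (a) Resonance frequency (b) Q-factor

Step 1 — Resonance condition Im(Z)=0 gives ω₀ = 1/√(LC).
Step 2 — ω₀ = 1/√(0.17·5.49e-09) = 3.273e+04 rad/s.
Step 3 — f₀ = ω₀/(2π) = 5210 Hz.
Step 4 — Series Q: Q = ω₀L/R = 3.273e+04·0.17/12.3 = 452.4.

(a) f₀ = 5210 Hz  (b) Q = 452.4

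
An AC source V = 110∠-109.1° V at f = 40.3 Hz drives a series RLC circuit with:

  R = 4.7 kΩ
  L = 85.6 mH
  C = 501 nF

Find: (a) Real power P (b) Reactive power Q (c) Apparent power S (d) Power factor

Step 1 — Angular frequency: ω = 2π·f = 2π·40.3 = 253.2 rad/s.
Step 2 — Component impedances:
  R: Z = R = 4700 Ω
  L: Z = jωL = j·253.2·0.0856 = 0 + j21.67 Ω
  C: Z = 1/(jωC) = -j/(ω·C) = 0 - j7883 Ω
Step 3 — Series combination: Z_total = R + L + C = 4700 - j7861 Ω = 9159∠-59.1° Ω.
Step 4 — Source phasor: V = 110∠-109.1° V = -35.99 - j103.9 V.
Step 5 — Current: I = V / Z = 0.007724 - j0.009197 A = 0.01201∠-50.0° A.
Step 6 — Complex power: S = V·I* = 0.6779 - j1.134 VA.
Step 7 — Real power: P = Re(S) = 0.6779 W.
Step 8 — Reactive power: Q = Im(S) = -1.134 VAR.
Step 9 — Apparent power: |S| = 1.321 VA.
Step 10 — Power factor: PF = P/|S| = 0.5132 (leading).

(a) P = 0.6779 W  (b) Q = -1.134 VAR  (c) S = 1.321 VA  (d) PF = 0.5132 (leading)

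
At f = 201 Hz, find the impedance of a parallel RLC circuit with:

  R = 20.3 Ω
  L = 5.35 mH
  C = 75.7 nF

Step 1 — Angular frequency: ω = 2π·f = 2π·201 = 1263 rad/s.
Step 2 — Component impedances:
  R: Z = R = 20.3 Ω
  L: Z = jωL = j·1263·0.00535 = 0 + j6.757 Ω
  C: Z = 1/(jωC) = -j/(ω·C) = 0 - j1.046e+04 Ω
Step 3 — Parallel combination: 1/Z_total = 1/R + 1/L + 1/C; Z_total = 2.027 + j6.086 Ω = 6.415∠71.6° Ω.

Z = 2.027 + j6.086 Ω = 6.415∠71.6° Ω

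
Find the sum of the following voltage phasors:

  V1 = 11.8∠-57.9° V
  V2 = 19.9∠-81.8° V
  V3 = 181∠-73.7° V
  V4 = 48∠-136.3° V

Step 1 — Convert each phasor to rectangular form:
  V1 = 11.8·(cos(-57.9°) + j·sin(-57.9°)) = 6.271 - j9.996 V
  V2 = 19.9·(cos(-81.8°) + j·sin(-81.8°)) = 2.838 - j19.7 V
  V3 = 181·(cos(-73.7°) + j·sin(-73.7°)) = 50.8 - j173.7 V
  V4 = 48·(cos(-136.3°) + j·sin(-136.3°)) = -34.7 - j33.16 V
Step 2 — Sum components: V_total = 25.21 - j236.6 V.
Step 3 — Convert to polar: |V_total| = 237.9 V, ∠V_total = -83.9°.

V_total = 237.9∠-83.9° V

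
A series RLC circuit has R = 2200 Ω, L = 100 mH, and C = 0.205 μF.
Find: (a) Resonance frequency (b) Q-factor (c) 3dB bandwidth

Step 1 — Resonance: ω₀ = 1/√(LC) = 1/√(0.1·2.05e-07) = 6984 rad/s.
Step 2 — f₀ = ω₀/(2π) = 1112 Hz.
Step 3 — Series Q: Q = ω₀L/R = 6984·0.1/2200 = 0.3175.
Step 4 — Bandwidth: Δω = ω₀/Q = 2.2e+04 rad/s; BW = Δω/(2π) = 3501 Hz.

(a) f₀ = 1112 Hz  (b) Q = 0.3175  (c) BW = 3501 Hz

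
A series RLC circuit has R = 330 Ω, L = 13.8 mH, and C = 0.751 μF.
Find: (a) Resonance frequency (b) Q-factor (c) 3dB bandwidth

Step 1 — Resonance condition Im(Z)=0 gives ω₀ = 1/√(LC).
Step 2 — ω₀ = 1/√(0.0138·7.51e-07) = 9823 rad/s.
Step 3 — f₀ = ω₀/(2π) = 1563 Hz.
Step 4 — Series Q: Q = ω₀L/R = 9823·0.0138/330 = 0.4108.
Step 5 — 3dB bandwidth: Δω = ω₀/Q = 2.391e+04 rad/s; BW = Δω/(2π) = 3806 Hz.

(a) f₀ = 1563 Hz  (b) Q = 0.4108  (c) BW = 3806 Hz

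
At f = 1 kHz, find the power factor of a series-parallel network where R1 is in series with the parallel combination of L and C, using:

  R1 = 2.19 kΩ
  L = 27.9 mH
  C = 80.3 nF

Step 1 — Angular frequency: ω = 2π·f = 2π·1000 = 6283 rad/s.
Step 2 — Component impedances:
  R1: Z = R = 2190 Ω
  L: Z = jωL = j·6283·0.0279 = 0 + j175.3 Ω
  C: Z = 1/(jωC) = -j/(ω·C) = 0 - j1982 Ω
Step 3 — Parallel branch: L || C = 1/(1/L + 1/C) = 0 + j192.3 Ω.
Step 4 — Series with R1: Z_total = R1 + (L || C) = 2190 + j192.3 Ω = 2198∠5.0° Ω.
Step 5 — Power factor: PF = cos(φ) = Re(Z)/|Z| = 2190/2198.4 = 0.9962.
Step 6 — Type: Im(Z) = 192.3 ⇒ lagging (phase φ = 5.0°).

PF = 0.9962 (lagging, φ = 5.0°)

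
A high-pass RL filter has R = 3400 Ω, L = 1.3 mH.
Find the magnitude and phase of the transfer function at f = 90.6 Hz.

Step 1 — Angular frequency: ω = 2π·90.6 = 569.3 rad/s.
Step 2 — Transfer function: H(jω) = jωL/(R + jωL).
Step 3 — Numerator jωL = j·0.74; denominator R + jωL = 3400 + j0.74.
Step 4 — H = 4.737e-08 + j0.0002177.
Step 5 — Magnitude: |H| = 0.0002177 (-73.2 dB); phase: φ = 90.0°.

|H| = 0.0002177 (-73.2 dB), φ = 90.0°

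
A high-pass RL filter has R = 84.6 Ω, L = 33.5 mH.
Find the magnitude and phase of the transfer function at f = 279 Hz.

Step 1 — Angular frequency: ω = 2π·279 = 1753 rad/s.
Step 2 — Transfer function: H(jω) = jωL/(R + jωL).
Step 3 — Numerator jωL = j·58.73; denominator R + jωL = 84.6 + j58.73.
Step 4 — H = 0.3252 + j0.4684.
Step 5 — Magnitude: |H| = 0.5702 (-4.9 dB); phase: φ = 55.2°.

|H| = 0.5702 (-4.9 dB), φ = 55.2°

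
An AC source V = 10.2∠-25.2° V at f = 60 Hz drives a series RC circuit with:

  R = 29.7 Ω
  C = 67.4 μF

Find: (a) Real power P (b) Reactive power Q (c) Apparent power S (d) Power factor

Step 1 — Angular frequency: ω = 2π·f = 2π·60 = 377 rad/s.
Step 2 — Component impedances:
  R: Z = R = 29.7 Ω
  C: Z = 1/(jωC) = -j/(ω·C) = 0 - j39.36 Ω
Step 3 — Series combination: Z_total = R + C = 29.7 - j39.36 Ω = 49.3∠-53.0° Ω.
Step 4 — Source phasor: V = 10.2∠-25.2° V = 9.229 - j4.343 V.
Step 5 — Current: I = V / Z = 0.1831 + j0.09636 A = 0.2069∠27.8° A.
Step 6 — Complex power: S = V·I* = 1.271 - j1.684 VA.
Step 7 — Real power: P = Re(S) = 1.271 W.
Step 8 — Reactive power: Q = Im(S) = -1.684 VAR.
Step 9 — Apparent power: |S| = 2.11 VA.
Step 10 — Power factor: PF = P/|S| = 0.6024 (leading).

(a) P = 1.271 W  (b) Q = -1.684 VAR  (c) S = 2.11 VA  (d) PF = 0.6024 (leading)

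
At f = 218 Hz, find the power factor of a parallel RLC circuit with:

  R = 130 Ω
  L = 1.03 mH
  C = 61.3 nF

Step 1 — Angular frequency: ω = 2π·f = 2π·218 = 1370 rad/s.
Step 2 — Component impedances:
  R: Z = R = 130 Ω
  L: Z = jωL = j·1370·0.00103 = 0 + j1.411 Ω
  C: Z = 1/(jωC) = -j/(ω·C) = 0 - j1.191e+04 Ω
Step 3 — Parallel combination: 1/Z_total = 1/R + 1/L + 1/C; Z_total = 0.01531 + j1.411 Ω = 1.411∠89.4° Ω.
Step 4 — Power factor: PF = cos(φ) = Re(Z)/|Z| = 0.01531/1.411 = 0.01085.
Step 5 — Type: Im(Z) = 1.411 ⇒ lagging (phase φ = 89.4°).

PF = 0.01085 (lagging, φ = 89.4°)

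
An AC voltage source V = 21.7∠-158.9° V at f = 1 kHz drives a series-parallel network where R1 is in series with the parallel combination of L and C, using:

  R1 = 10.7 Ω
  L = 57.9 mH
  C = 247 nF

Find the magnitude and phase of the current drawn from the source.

Step 1 — Angular frequency: ω = 2π·f = 2π·1000 = 6283 rad/s.
Step 2 — Component impedances:
  R1: Z = R = 10.7 Ω
  L: Z = jωL = j·6283·0.0579 = 0 + j363.8 Ω
  C: Z = 1/(jωC) = -j/(ω·C) = 0 - j644.4 Ω
Step 3 — Parallel branch: L || C = 1/(1/L + 1/C) = 0 + j835.5 Ω.
Step 4 — Series with R1: Z_total = R1 + (L || C) = 10.7 + j835.5 Ω = 835.6∠89.3° Ω.
Step 5 — Source phasor: V = 21.7∠-158.9° V = -20.25 - j7.812 V.
Step 6 — Ohm's law: I = V / Z_total = (-20.25 - j7.812) / (10.7 + j835.5) = -0.009658 + j0.02411 A.
Step 7 — Convert to polar: |I| = 0.02597 A, ∠I = 111.8°.

I = 0.02597∠111.8° A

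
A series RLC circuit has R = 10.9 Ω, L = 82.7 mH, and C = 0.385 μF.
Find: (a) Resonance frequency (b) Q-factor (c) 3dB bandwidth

Step 1 — Resonance condition Im(Z)=0 gives ω₀ = 1/√(LC).
Step 2 — ω₀ = 1/√(0.0827·3.85e-07) = 5604 rad/s.
Step 3 — f₀ = ω₀/(2π) = 891.9 Hz.
Step 4 — Series Q: Q = ω₀L/R = 5604·0.0827/10.9 = 42.52.
Step 5 — 3dB bandwidth: Δω = ω₀/Q = 131.8 rad/s; BW = Δω/(2π) = 20.98 Hz.

(a) f₀ = 891.9 Hz  (b) Q = 42.52  (c) BW = 20.98 Hz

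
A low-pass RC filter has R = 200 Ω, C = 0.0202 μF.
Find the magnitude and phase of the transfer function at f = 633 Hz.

Step 1 — Angular frequency: ω = 2π·633 = 3977 rad/s.
Step 2 — Transfer function: H(jω) = 1/(1 + jωRC).
Step 3 — Denominator: 1 + jωRC = 1 + j·3977·200·2.02e-08 = 1 + j0.01607.
Step 4 — H = 0.9997 - j0.01606.
Step 5 — Magnitude: |H| = 0.9999 (-0.0 dB); phase: φ = -0.9°.

|H| = 0.9999 (-0.0 dB), φ = -0.9°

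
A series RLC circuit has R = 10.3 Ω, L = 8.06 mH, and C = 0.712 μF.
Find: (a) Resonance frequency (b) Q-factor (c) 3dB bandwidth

Step 1 — Resonance condition Im(Z)=0 gives ω₀ = 1/√(LC).
Step 2 — ω₀ = 1/√(0.00806·7.12e-07) = 1.32e+04 rad/s.
Step 3 — f₀ = ω₀/(2π) = 2101 Hz.
Step 4 — Series Q: Q = ω₀L/R = 1.32e+04·0.00806/10.3 = 10.33.
Step 5 — 3dB bandwidth: Δω = ω₀/Q = 1278 rad/s; BW = Δω/(2π) = 203.4 Hz.

(a) f₀ = 2101 Hz  (b) Q = 10.33  (c) BW = 203.4 Hz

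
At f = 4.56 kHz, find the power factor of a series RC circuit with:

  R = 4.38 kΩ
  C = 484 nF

Step 1 — Angular frequency: ω = 2π·f = 2π·4560 = 2.865e+04 rad/s.
Step 2 — Component impedances:
  R: Z = R = 4380 Ω
  C: Z = 1/(jωC) = -j/(ω·C) = 0 - j72.11 Ω
Step 3 — Series combination: Z_total = R + C = 4380 - j72.11 Ω = 4381∠-0.9° Ω.
Step 4 — Power factor: PF = cos(φ) = Re(Z)/|Z| = 4380/4380.6 = 0.9999.
Step 5 — Type: Im(Z) = -72.11 ⇒ leading (phase φ = -0.9°).

PF = 0.9999 (leading, φ = -0.9°)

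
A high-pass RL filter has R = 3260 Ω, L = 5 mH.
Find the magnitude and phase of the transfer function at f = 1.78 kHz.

Step 1 — Angular frequency: ω = 2π·1780 = 1.118e+04 rad/s.
Step 2 — Transfer function: H(jω) = jωL/(R + jωL).
Step 3 — Numerator jωL = j·55.92; denominator R + jωL = 3260 + j55.92.
Step 4 — H = 0.0002942 + j0.01715.
Step 5 — Magnitude: |H| = 0.01715 (-35.3 dB); phase: φ = 89.0°.

|H| = 0.01715 (-35.3 dB), φ = 89.0°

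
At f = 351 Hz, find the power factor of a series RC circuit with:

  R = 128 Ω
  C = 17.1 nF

Step 1 — Angular frequency: ω = 2π·f = 2π·351 = 2205 rad/s.
Step 2 — Component impedances:
  R: Z = R = 128 Ω
  C: Z = 1/(jωC) = -j/(ω·C) = 0 - j2.652e+04 Ω
Step 3 — Series combination: Z_total = R + C = 128 - j2.652e+04 Ω = 2.652e+04∠-89.7° Ω.
Step 4 — Power factor: PF = cos(φ) = Re(Z)/|Z| = 128/2.652e+04 = 0.004827.
Step 5 — Type: Im(Z) = -2.652e+04 ⇒ leading (phase φ = -89.7°).

PF = 0.004827 (leading, φ = -89.7°)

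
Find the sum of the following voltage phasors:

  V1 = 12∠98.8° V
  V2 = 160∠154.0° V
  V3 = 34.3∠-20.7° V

Step 1 — Convert each phasor to rectangular form:
  V1 = 12·(cos(98.8°) + j·sin(98.8°)) = -1.836 + j11.86 V
  V2 = 160·(cos(154.0°) + j·sin(154.0°)) = -143.8 + j70.14 V
  V3 = 34.3·(cos(-20.7°) + j·sin(-20.7°)) = 32.09 - j12.12 V
Step 2 — Sum components: V_total = -113.6 + j69.87 V.
Step 3 — Convert to polar: |V_total| = 133.3 V, ∠V_total = 148.4°.

V_total = 133.3∠148.4° V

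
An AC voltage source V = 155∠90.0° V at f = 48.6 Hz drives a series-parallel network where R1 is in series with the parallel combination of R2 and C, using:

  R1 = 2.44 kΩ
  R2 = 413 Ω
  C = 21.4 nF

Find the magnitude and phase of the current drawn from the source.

Step 1 — Angular frequency: ω = 2π·f = 2π·48.6 = 305.4 rad/s.
Step 2 — Component impedances:
  R1: Z = R = 2440 Ω
  R2: Z = R = 413 Ω
  C: Z = 1/(jωC) = -j/(ω·C) = 0 - j1.53e+05 Ω
Step 3 — Parallel branch: R2 || C = 1/(1/R2 + 1/C) = 413 - j1.115 Ω.
Step 4 — Series with R1: Z_total = R1 + (R2 || C) = 2853 - j1.115 Ω = 2853∠-0.0° Ω.
Step 5 — Source phasor: V = 155∠90.0° V = 0 + j155 V.
Step 6 — Ohm's law: I = V / Z_total = (0 + j155) / (2853 - j1.115) = -2.123e-05 + j0.05433 A.
Step 7 — Convert to polar: |I| = 0.05433 A, ∠I = 90.0°.

I = 0.05433∠90.0° A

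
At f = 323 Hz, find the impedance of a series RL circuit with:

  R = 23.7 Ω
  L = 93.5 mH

Step 1 — Angular frequency: ω = 2π·f = 2π·323 = 2029 rad/s.
Step 2 — Component impedances:
  R: Z = R = 23.7 Ω
  L: Z = jωL = j·2029·0.0935 = 0 + j189.8 Ω
Step 3 — Series combination: Z_total = R + L = 23.7 + j189.8 Ω = 191.2∠82.9° Ω.

Z = 23.7 + j189.8 Ω = 191.2∠82.9° Ω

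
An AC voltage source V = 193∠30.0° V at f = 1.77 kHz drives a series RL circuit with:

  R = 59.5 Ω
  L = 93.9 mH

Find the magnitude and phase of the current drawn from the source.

Step 1 — Angular frequency: ω = 2π·f = 2π·1770 = 1.112e+04 rad/s.
Step 2 — Component impedances:
  R: Z = R = 59.5 Ω
  L: Z = jωL = j·1.112e+04·0.0939 = 0 + j1044 Ω
Step 3 — Series combination: Z_total = R + L = 59.5 + j1044 Ω = 1046∠86.7° Ω.
Step 4 — Source phasor: V = 193∠30.0° V = 167.1 + j96.5 V.
Step 5 — Ohm's law: I = V / Z_total = (167.1 + j96.5) / (59.5 + j1044) = 0.1012 - j0.1543 A.
Step 6 — Convert to polar: |I| = 0.1845 A, ∠I = -56.7°.

I = 0.1845∠-56.7° A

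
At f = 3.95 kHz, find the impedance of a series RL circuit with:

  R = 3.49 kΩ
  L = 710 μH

Step 1 — Angular frequency: ω = 2π·f = 2π·3950 = 2.482e+04 rad/s.
Step 2 — Component impedances:
  R: Z = R = 3490 Ω
  L: Z = jωL = j·2.482e+04·0.00071 = 0 + j17.62 Ω
Step 3 — Series combination: Z_total = R + L = 3490 + j17.62 Ω = 3490∠0.3° Ω.

Z = 3490 + j17.62 Ω = 3490∠0.3° Ω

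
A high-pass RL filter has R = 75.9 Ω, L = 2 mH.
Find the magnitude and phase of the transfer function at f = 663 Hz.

Step 1 — Angular frequency: ω = 2π·663 = 4166 rad/s.
Step 2 — Transfer function: H(jω) = jωL/(R + jωL).
Step 3 — Numerator jωL = j·8.332; denominator R + jωL = 75.9 + j8.332.
Step 4 — H = 0.01191 + j0.1085.
Step 5 — Magnitude: |H| = 0.1091 (-19.2 dB); phase: φ = 83.7°.

|H| = 0.1091 (-19.2 dB), φ = 83.7°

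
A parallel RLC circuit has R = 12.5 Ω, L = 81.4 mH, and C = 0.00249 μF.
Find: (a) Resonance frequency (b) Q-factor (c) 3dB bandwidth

Step 1 — Resonance: ω₀ = 1/√(LC) = 1/√(0.0814·2.49e-09) = 7.024e+04 rad/s.
Step 2 — f₀ = ω₀/(2π) = 1.118e+04 Hz.
Step 3 — Parallel Q: Q = R/(ω₀L) = 12.5/(7.024e+04·0.0814) = 0.002186.
Step 4 — Bandwidth: Δω = ω₀/Q = 3.213e+07 rad/s; BW = Δω/(2π) = 5.113e+06 Hz.

(a) f₀ = 1.118e+04 Hz  (b) Q = 0.002186  (c) BW = 5.113e+06 Hz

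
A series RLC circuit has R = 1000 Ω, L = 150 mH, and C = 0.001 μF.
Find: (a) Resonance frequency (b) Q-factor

Step 1 — Resonance condition Im(Z)=0 gives ω₀ = 1/√(LC).
Step 2 — ω₀ = 1/√(0.15·1e-09) = 8.165e+04 rad/s.
Step 3 — f₀ = ω₀/(2π) = 1.299e+04 Hz.
Step 4 — Series Q: Q = ω₀L/R = 8.165e+04·0.15/1000 = 12.25.

(a) f₀ = 1.299e+04 Hz  (b) Q = 12.25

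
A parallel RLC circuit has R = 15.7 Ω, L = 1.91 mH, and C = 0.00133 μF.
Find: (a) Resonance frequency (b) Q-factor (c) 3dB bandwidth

Step 1 — Resonance: ω₀ = 1/√(LC) = 1/√(0.00191·1.33e-09) = 6.274e+05 rad/s.
Step 2 — f₀ = ω₀/(2π) = 9.986e+04 Hz.
Step 3 — Parallel Q: Q = R/(ω₀L) = 15.7/(6.274e+05·0.00191) = 0.0131.
Step 4 — Bandwidth: Δω = ω₀/Q = 4.789e+07 rad/s; BW = Δω/(2π) = 7.622e+06 Hz.

(a) f₀ = 9.986e+04 Hz  (b) Q = 0.0131  (c) BW = 7.622e+06 Hz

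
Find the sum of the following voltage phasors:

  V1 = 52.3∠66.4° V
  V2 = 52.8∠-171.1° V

Step 1 — Convert each phasor to rectangular form:
  V1 = 52.3·(cos(66.4°) + j·sin(66.4°)) = 20.94 + j47.93 V
  V2 = 52.8·(cos(-171.1°) + j·sin(-171.1°)) = -52.16 - j8.169 V
Step 2 — Sum components: V_total = -31.23 + j39.76 V.
Step 3 — Convert to polar: |V_total| = 50.55 V, ∠V_total = 128.1°.

V_total = 50.55∠128.1° V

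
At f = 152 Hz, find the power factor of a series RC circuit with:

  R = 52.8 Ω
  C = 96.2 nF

Step 1 — Angular frequency: ω = 2π·f = 2π·152 = 955 rad/s.
Step 2 — Component impedances:
  R: Z = R = 52.8 Ω
  C: Z = 1/(jωC) = -j/(ω·C) = 0 - j1.088e+04 Ω
Step 3 — Series combination: Z_total = R + C = 52.8 - j1.088e+04 Ω = 1.088e+04∠-89.7° Ω.
Step 4 — Power factor: PF = cos(φ) = Re(Z)/|Z| = 52.8/10884 = 0.004851.
Step 5 — Type: Im(Z) = -1.088e+04 ⇒ leading (phase φ = -89.7°).

PF = 0.004851 (leading, φ = -89.7°)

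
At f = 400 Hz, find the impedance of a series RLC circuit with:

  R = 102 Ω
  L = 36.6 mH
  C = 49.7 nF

Step 1 — Angular frequency: ω = 2π·f = 2π·400 = 2513 rad/s.
Step 2 — Component impedances:
  R: Z = R = 102 Ω
  L: Z = jωL = j·2513·0.0366 = 0 + j91.99 Ω
  C: Z = 1/(jωC) = -j/(ω·C) = 0 - j8006 Ω
Step 3 — Series combination: Z_total = R + L + C = 102 - j7914 Ω = 7914∠-89.3° Ω.

Z = 102 - j7914 Ω = 7914∠-89.3° Ω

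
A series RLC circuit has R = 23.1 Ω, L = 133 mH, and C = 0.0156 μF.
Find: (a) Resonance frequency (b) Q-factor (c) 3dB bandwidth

Step 1 — Resonance condition Im(Z)=0 gives ω₀ = 1/√(LC).
Step 2 — ω₀ = 1/√(0.133·1.56e-08) = 2.195e+04 rad/s.
Step 3 — f₀ = ω₀/(2π) = 3494 Hz.
Step 4 — Series Q: Q = ω₀L/R = 2.195e+04·0.133/23.1 = 126.4.
Step 5 — 3dB bandwidth: Δω = ω₀/Q = 173.7 rad/s; BW = Δω/(2π) = 27.64 Hz.

(a) f₀ = 3494 Hz  (b) Q = 126.4  (c) BW = 27.64 Hz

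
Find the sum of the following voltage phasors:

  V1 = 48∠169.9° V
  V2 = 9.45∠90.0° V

Step 1 — Convert each phasor to rectangular form:
  V1 = 48·(cos(169.9°) + j·sin(169.9°)) = -47.26 + j8.418 V
  V2 = 9.45·(cos(90.0°) + j·sin(90.0°)) = 0 + j9.45 V
Step 2 — Sum components: V_total = -47.26 + j17.87 V.
Step 3 — Convert to polar: |V_total| = 50.52 V, ∠V_total = 159.3°.

V_total = 50.52∠159.3° V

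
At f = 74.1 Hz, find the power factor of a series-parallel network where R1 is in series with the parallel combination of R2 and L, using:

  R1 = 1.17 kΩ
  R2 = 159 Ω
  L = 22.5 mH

Step 1 — Angular frequency: ω = 2π·f = 2π·74.1 = 465.6 rad/s.
Step 2 — Component impedances:
  R1: Z = R = 1170 Ω
  R2: Z = R = 159 Ω
  L: Z = jωL = j·465.6·0.0225 = 0 + j10.48 Ω
Step 3 — Parallel branch: R2 || L = 1/(1/R2 + 1/L) = 0.6872 + j10.43 Ω.
Step 4 — Series with R1: Z_total = R1 + (R2 || L) = 1171 + j10.43 Ω = 1171∠0.5° Ω.
Step 5 — Power factor: PF = cos(φ) = Re(Z)/|Z| = 1171/1171 = 1.
Step 6 — Type: Im(Z) = 10.43 ⇒ lagging (phase φ = 0.5°).

PF = 1 (lagging, φ = 0.5°)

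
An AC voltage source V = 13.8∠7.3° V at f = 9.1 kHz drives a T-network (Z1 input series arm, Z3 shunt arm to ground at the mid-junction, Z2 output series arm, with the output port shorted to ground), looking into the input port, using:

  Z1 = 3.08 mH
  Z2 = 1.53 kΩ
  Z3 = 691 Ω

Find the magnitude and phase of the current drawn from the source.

Step 1 — Angular frequency: ω = 2π·f = 2π·9100 = 5.718e+04 rad/s.
Step 2 — Component impedances:
  Z1: Z = jωL = j·5.718e+04·0.00308 = 0 + j176.1 Ω
  Z2: Z = R = 1530 Ω
  Z3: Z = R = 691 Ω
Step 3 — With the output port shorted to ground, the output series arm Z2 runs from the junction to ground; the shunt arm Z3 also runs from the junction to ground. They appear in parallel: Z3 || Z2 = 476 Ω.
Step 4 — Series with input arm Z1: Z_in = Z1 + (Z3 || Z2) = 476 + j176.1 Ω = 507.5∠20.3° Ω.
Step 5 — Source phasor: V = 13.8∠7.3° V = 13.69 + j1.753 V.
Step 6 — Ohm's law: I = V / Z_total = (13.69 + j1.753) / (476 + j176.1) = 0.02649 - j0.006117 A.
Step 7 — Convert to polar: |I| = 0.02719 A, ∠I = -13.0°.

I = 0.02719∠-13.0° A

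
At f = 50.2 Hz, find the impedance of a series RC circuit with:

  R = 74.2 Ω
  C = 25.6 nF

Step 1 — Angular frequency: ω = 2π·f = 2π·50.2 = 315.4 rad/s.
Step 2 — Component impedances:
  R: Z = R = 74.2 Ω
  C: Z = 1/(jωC) = -j/(ω·C) = 0 - j1.238e+05 Ω
Step 3 — Series combination: Z_total = R + C = 74.2 - j1.238e+05 Ω = 1.238e+05∠-90.0° Ω.

Z = 74.2 - j1.238e+05 Ω = 1.238e+05∠-90.0° Ω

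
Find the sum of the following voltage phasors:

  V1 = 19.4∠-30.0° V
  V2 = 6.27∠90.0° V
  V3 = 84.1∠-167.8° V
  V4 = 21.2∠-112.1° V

Step 1 — Convert each phasor to rectangular form:
  V1 = 19.4·(cos(-30.0°) + j·sin(-30.0°)) = 16.8 - j9.7 V
  V2 = 6.27·(cos(90.0°) + j·sin(90.0°)) = 0 + j6.27 V
  V3 = 84.1·(cos(-167.8°) + j·sin(-167.8°)) = -82.2 - j17.77 V
  V4 = 21.2·(cos(-112.1°) + j·sin(-112.1°)) = -7.976 - j19.64 V
Step 2 — Sum components: V_total = -73.38 - j40.84 V.
Step 3 — Convert to polar: |V_total| = 83.98 V, ∠V_total = -150.9°.

V_total = 83.98∠-150.9° V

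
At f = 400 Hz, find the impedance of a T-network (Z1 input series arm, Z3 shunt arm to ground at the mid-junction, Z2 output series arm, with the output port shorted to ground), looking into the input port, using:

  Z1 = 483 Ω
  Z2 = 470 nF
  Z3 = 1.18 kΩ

Step 1 — Angular frequency: ω = 2π·f = 2π·400 = 2513 rad/s.
Step 2 — Component impedances:
  Z1: Z = R = 483 Ω
  Z2: Z = 1/(jωC) = -j/(ω·C) = 0 - j846.6 Ω
  Z3: Z = R = 1180 Ω
Step 3 — With the output port shorted to ground, the output series arm Z2 runs from the junction to ground; the shunt arm Z3 also runs from the junction to ground. They appear in parallel: Z3 || Z2 = 401 - j558.9 Ω.
Step 4 — Series with input arm Z1: Z_in = Z1 + (Z3 || Z2) = 884 - j558.9 Ω = 1046∠-32.3° Ω.

Z = 884 - j558.9 Ω = 1046∠-32.3° Ω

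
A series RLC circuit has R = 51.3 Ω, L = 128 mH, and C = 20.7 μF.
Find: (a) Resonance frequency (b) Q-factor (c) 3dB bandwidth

Step 1 — Resonance condition Im(Z)=0 gives ω₀ = 1/√(LC).
Step 2 — ω₀ = 1/√(0.128·2.07e-05) = 614.3 rad/s.
Step 3 — f₀ = ω₀/(2π) = 97.78 Hz.
Step 4 — Series Q: Q = ω₀L/R = 614.3·0.128/51.3 = 1.533.
Step 5 — 3dB bandwidth: Δω = ω₀/Q = 400.8 rad/s; BW = Δω/(2π) = 63.79 Hz.

(a) f₀ = 97.78 Hz  (b) Q = 1.533  (c) BW = 63.79 Hz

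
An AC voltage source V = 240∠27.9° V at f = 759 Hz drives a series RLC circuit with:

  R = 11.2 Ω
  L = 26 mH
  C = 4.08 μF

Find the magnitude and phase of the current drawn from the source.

Step 1 — Angular frequency: ω = 2π·f = 2π·759 = 4769 rad/s.
Step 2 — Component impedances:
  R: Z = R = 11.2 Ω
  L: Z = jωL = j·4769·0.026 = 0 + j124 Ω
  C: Z = 1/(jωC) = -j/(ω·C) = 0 - j51.39 Ω
Step 3 — Series combination: Z_total = R + L + C = 11.2 + j72.6 Ω = 73.46∠81.2° Ω.
Step 4 — Source phasor: V = 240∠27.9° V = 212.1 + j112.3 V.
Step 5 — Ohm's law: I = V / Z_total = (212.1 + j112.3) / (11.2 + j72.6) = 1.951 - j2.621 A.
Step 6 — Convert to polar: |I| = 3.267 A, ∠I = -53.3°.

I = 3.267∠-53.3° A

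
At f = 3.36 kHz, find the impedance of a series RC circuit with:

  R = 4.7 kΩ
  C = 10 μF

Step 1 — Angular frequency: ω = 2π·f = 2π·3360 = 2.111e+04 rad/s.
Step 2 — Component impedances:
  R: Z = R = 4700 Ω
  C: Z = 1/(jωC) = -j/(ω·C) = 0 - j4.737 Ω
Step 3 — Series combination: Z_total = R + C = 4700 - j4.737 Ω = 4700∠-0.1° Ω.

Z = 4700 - j4.737 Ω = 4700∠-0.1° Ω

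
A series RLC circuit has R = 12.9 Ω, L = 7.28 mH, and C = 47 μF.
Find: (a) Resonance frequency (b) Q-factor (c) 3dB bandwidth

Step 1 — Resonance condition Im(Z)=0 gives ω₀ = 1/√(LC).
Step 2 — ω₀ = 1/√(0.00728·4.7e-05) = 1710 rad/s.
Step 3 — f₀ = ω₀/(2π) = 272.1 Hz.
Step 4 — Series Q: Q = ω₀L/R = 1710·0.00728/12.9 = 0.9648.
Step 5 — 3dB bandwidth: Δω = ω₀/Q = 1772 rad/s; BW = Δω/(2π) = 282 Hz.

(a) f₀ = 272.1 Hz  (b) Q = 0.9648  (c) BW = 282 Hz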